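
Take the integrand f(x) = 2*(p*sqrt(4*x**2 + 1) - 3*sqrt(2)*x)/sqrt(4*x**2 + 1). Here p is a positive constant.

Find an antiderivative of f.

An antiderivative is F(x) = (4*p*x - 3*sqrt(2)*sqrt(4*x**2 + 1))/2.

Any candidate F(x) must reproduce f(x) exactly when differentiated.
Check: d/dx[(4*p*x - 3*sqrt(2)*sqrt(4*x**2 + 1))/2] = (2*p*sqrt(4*x**2 + 1) - 6*sqrt(2)*x)/sqrt(4*x**2 + 1), which equals f(x).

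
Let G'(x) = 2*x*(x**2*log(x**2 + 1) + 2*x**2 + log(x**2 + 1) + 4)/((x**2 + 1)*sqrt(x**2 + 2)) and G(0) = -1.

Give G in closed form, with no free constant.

G'(x) has the shape u'v + uv' for u = 2*sqrt(x**2 + 2) and v = log(x**2 + 1) — it is the derivative of the product u*v.
A general antiderivative is 2*sqrt(x**2 + 2)*log(x**2 + 1) + C.
The condition gives C = -1 - (0) = -1.
So G(x) = 2*sqrt(x**2 + 2)*log(x**2 + 1) - 1.
Check: d/dx[2*sqrt(x**2 + 2)*log(x**2 + 1) - 1] = (2*x**3*log(x**2 + 1) + 4*x**3 + 2*x*log(x**2 + 1) + 8*x)/(x**2*sqrt(x**2 + 2) + sqrt(x**2 + 2)), which equals G'(x).

G(x) = 2*sqrt(x**2 + 2)*log(x**2 + 1) - 1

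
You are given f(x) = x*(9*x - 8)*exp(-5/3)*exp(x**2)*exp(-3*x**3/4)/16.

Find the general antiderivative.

The substitution u = -3*x**3/4 + x**2 - 5/3 works: f is exactly (dF/du)*(du/dx) for that inner function.
Check: d/dx[-exp(-5/3)*exp(x**2)*exp(-3*x**3/4)/4] = (9*x**2*exp(x**2) - 8*x*exp(x**2))*exp(-5/3)*exp(-3*x**3/4)/16, which equals f(x).

F(x) = -exp(-5/3)*exp(x**2)*exp(-3*x**3/4)/4 + C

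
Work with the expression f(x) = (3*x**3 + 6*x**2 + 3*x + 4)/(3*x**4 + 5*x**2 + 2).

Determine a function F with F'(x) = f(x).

An antiderivative is F(x) = (log(3*x**2 + 2) + 4*atan(x))/2.

For F(x) to be correct the identity F'(x) - f(x) = 0 must hold.
Check: d/dx[(log(3*x**2 + 2) + 4*atan(x))/2] = (3*x**3 + 6*x**2 + 3*x + 4)/(3*x**4 + 5*x**2 + 2) = f(x).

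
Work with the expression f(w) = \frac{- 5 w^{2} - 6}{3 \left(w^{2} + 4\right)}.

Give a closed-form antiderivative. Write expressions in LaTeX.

An antiderivative is F(w) = - \frac{5 w}{3} + \frac{7 \operatorname{atan}{\left(\frac{w}{2} \right)}}{3}.

Check any antiderivative F(w) by computing F'(w) and comparing it with f(w).
Check: d/dw[- \frac{5 w}{3} + \frac{7 \operatorname{atan}{\left(\frac{w}{2} \right)}}{3}] = \frac{- 5 w^{2} - 6}{3 w^{2} + 12}, which equals f(w).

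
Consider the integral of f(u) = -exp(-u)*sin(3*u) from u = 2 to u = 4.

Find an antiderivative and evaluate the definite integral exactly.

Check any antiderivative F(u) by computing F'(u) and comparing it with f(u).
F(u) = exp(-u)*sin(3*u)/10 + 3*exp(-u)*cos(3*u)/10 is an antiderivative of f.
Check: d/du[exp(-u)*sin(3*u)/10 + 3*exp(-u)*cos(3*u)/10] = -exp(-u)*sin(3*u) = f(u).
F(4) = exp(-4)*sin(12)/10 + 3*exp(-4)*cos(12)/10; F(2) = exp(-2)*sin(6)/10 + 3*exp(-2)*cos(6)/10.
Integral = F(4) - F(2) = -3*exp(-2)*cos(6)/10 + exp(-4)*sin(12)/10 - exp(-2)*sin(6)/10 + 3*exp(-4)*cos(12)/10.

Antiderivative: F(u) = exp(-u)*sin(3*u)/10 + 3*exp(-u)*cos(3*u)/10; value = -3*exp(-2)*cos(6)/10 + exp(-4)*sin(12)/10 - exp(-2)*sin(6)/10 + 3*exp(-4)*cos(12)/10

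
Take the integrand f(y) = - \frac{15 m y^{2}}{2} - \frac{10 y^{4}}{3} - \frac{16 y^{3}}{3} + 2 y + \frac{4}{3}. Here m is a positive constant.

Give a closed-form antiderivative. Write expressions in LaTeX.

An antiderivative is F(y) = - \frac{15 m y^{3} + 4 y^{5} + 8 y^{4} - 6 y^{2} - 8 y - 12}{6}.

The integrand splits into summands that can be handled one at a time.
Check: d/dy[- \frac{15 m y^{3} + 4 y^{5} + 8 y^{4} - 6 y^{2} - 8 y - 12}{6}] = - \frac{15 m y^{2}}{2} - \frac{10 y^{4}}{3} - \frac{16 y^{3}}{3} + 2 y + \frac{4}{3} = f(y).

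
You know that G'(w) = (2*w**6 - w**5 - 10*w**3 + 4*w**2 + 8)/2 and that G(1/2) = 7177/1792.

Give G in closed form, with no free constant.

G(w) = w**7/7 - w**6/12 - 5*w**4/4 + 2*w**3/3 + 4*w + 2

A first test for any G(w): its w-derivative must equal the given G'(w).
A general antiderivative is w**7/7 - w**6/12 - 5*w**4/4 + 2*w**3/3 + 4*w + C.
The condition gives C = 7177/1792 - (3593/1792) = 2.
So G(w) = w**7/7 - w**6/12 - 5*w**4/4 + 2*w**3/3 + 4*w + 2.
Check: d/dw[w**7/7 - w**6/12 - 5*w**4/4 + 2*w**3/3 + 4*w + 2] = w**6 - w**5/2 - 5*w**3 + 2*w**2 + 4, which equals G'(w).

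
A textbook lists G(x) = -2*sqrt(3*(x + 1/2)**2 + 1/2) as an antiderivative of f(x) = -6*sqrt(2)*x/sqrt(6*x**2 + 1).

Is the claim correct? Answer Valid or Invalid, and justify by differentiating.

Invalid: d/dx[G] - f = (-12*x*sqrt(6*x**2 + 1) + 6*sqrt(2)*x*sqrt(12*x**2 + 12*x + 5) - 6*sqrt(6*x**2 + 1))/(sqrt(6*x**2 + 1)*sqrt(12*x**2 + 12*x + 5)), which is not 0.

d/dx[G] = (-12*x - 6)/sqrt(12*x**2 + 12*x + 5)
d/dx[G] - f(x) = (-12*x*sqrt(6*x**2 + 1) + 6*sqrt(2)*x*sqrt(12*x**2 + 12*x + 5) - 6*sqrt(6*x**2 + 1))/(sqrt(6*x**2 + 1)*sqrt(12*x**2 + 12*x + 5)) != 0.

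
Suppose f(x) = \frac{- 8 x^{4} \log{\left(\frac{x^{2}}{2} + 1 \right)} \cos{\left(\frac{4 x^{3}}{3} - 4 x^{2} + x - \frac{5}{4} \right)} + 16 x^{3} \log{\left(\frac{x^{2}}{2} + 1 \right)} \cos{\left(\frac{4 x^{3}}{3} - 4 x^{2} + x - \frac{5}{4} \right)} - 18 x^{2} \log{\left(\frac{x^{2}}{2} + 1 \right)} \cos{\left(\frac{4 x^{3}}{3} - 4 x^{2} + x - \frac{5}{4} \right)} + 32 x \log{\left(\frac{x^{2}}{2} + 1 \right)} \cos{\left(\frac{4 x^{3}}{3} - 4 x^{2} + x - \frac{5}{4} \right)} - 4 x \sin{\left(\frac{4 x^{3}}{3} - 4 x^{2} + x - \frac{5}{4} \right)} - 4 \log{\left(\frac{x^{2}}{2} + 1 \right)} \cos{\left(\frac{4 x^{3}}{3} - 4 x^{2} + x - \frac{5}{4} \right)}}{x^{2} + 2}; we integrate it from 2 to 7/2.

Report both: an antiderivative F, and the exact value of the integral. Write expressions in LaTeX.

Antiderivative: F(x) = - 2 \log{\left(\frac{x^{2}}{2} + 1 \right)} \sin{\left(\frac{4 x^{3}}{3} - 4 x^{2} + x - \frac{5}{4} \right)}; value = - 2 \log{\left(3 \right)} \sin{\left(\frac{55}{12} \right)} - 2 \log{\left(\frac{57}{8} \right)} \sin{\left(\frac{125}{12} \right)}

Recognize the product-rule pattern: f = u'v + uv' with u = - 2 \log{\left(\frac{x^{2}}{2} + 1 \right)}, v = \sin{\left(\frac{4 x^{3}}{3} - 4 x^{2} + x - \frac{5}{4} \right)}, so integration by parts undoes it.
F(x) = - 2 \log{\left(\frac{x^{2}}{2} + 1 \right)} \sin{\left(\frac{4 x^{3}}{3} - 4 x^{2} + x - \frac{5}{4} \right)} is an antiderivative of f.
Check: d/dx[- 2 \log{\left(\frac{x^{2}}{2} + 1 \right)} \sin{\left(\frac{4 x^{3}}{3} - 4 x^{2} + x - \frac{5}{4} \right)}] = \frac{- 8 x^{4} \log{\left(\frac{x^{2}}{2} + 1 \right)} \cos{\left(\frac{4 x^{3}}{3} - 4 x^{2} + x - \frac{5}{4} \right)} + 16 x^{3} \log{\left(\frac{x^{2}}{2} + 1 \right)} \cos{\left(\frac{4 x^{3}}{3} - 4 x^{2} + x - \frac{5}{4} \right)} - 18 x^{2} \log{\left(\frac{x^{2}}{2} + 1 \right)} \cos{\left(\frac{4 x^{3}}{3} - 4 x^{2} + x - \frac{5}{4} \right)} + 32 x \log{\left(\frac{x^{2}}{2} + 1 \right)} \cos{\left(\frac{4 x^{3}}{3} - 4 x^{2} + x - \frac{5}{4} \right)} - 4 x \sin{\left(\frac{4 x^{3}}{3} - 4 x^{2} + x - \frac{5}{4} \right)} - 4 \log{\left(\frac{x^{2}}{2} + 1 \right)} \cos{\left(\frac{4 x^{3}}{3} - 4 x^{2} + x - \frac{5}{4} \right)}}{x^{2} + 2} = f(x).
F(7/2) = - 2 \log{\left(\frac{57}{8} \right)} \sin{\left(\frac{125}{12} \right)}; F(2) = 2 \log{\left(3 \right)} \sin{\left(\frac{55}{12} \right)}.
Integral = F(7/2) - F(2) = - 2 \log{\left(3 \right)} \sin{\left(\frac{55}{12} \right)} - 2 \log{\left(\frac{57}{8} \right)} \sin{\left(\frac{125}{12} \right)}.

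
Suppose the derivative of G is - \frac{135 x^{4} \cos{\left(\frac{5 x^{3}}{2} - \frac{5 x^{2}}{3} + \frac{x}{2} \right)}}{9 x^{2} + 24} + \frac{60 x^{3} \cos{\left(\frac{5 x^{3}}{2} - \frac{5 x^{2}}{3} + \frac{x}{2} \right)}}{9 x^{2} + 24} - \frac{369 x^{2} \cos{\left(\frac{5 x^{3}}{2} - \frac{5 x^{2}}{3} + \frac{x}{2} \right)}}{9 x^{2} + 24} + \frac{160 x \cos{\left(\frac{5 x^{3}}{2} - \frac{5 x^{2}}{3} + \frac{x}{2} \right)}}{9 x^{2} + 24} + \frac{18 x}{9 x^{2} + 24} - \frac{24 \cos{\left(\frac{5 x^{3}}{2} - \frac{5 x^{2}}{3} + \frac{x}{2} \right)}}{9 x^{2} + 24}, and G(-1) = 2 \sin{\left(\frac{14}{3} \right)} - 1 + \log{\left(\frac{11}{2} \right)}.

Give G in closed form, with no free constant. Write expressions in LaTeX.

Integrate term by term and add the pieces.
A general antiderivative is \log{\left(\frac{3 x^{2}}{2} + 4 \right)} - 2 \sin{\left(\frac{5 x^{3}}{2} - \frac{5 x^{2}}{3} + \frac{x}{2} \right)} + C.
The condition gives C = 2 \sin{\left(\frac{14}{3} \right)} - 1 + \log{\left(\frac{11}{2} \right)} - (2 \sin{\left(\frac{14}{3} \right)} + \log{\left(\frac{11}{2} \right)}) = -1.
So G(x) = \log{\left(\frac{3 x^{2}}{2} + 4 \right)} - 2 \sin{\left(\frac{5 x^{3}}{2} - \frac{5 x^{2}}{3} + \frac{x}{2} \right)} - 1.
Check: d/dx[\log{\left(\frac{3 x^{2}}{2} + 4 \right)} - 2 \sin{\left(\frac{5 x^{3}}{2} - \frac{5 x^{2}}{3} + \frac{x}{2} \right)} - 1] = \frac{- 135 x^{4} \cos{\left(\frac{5 x^{3}}{2} - \frac{5 x^{2}}{3} + \frac{x}{2} \right)} + 60 x^{3} \cos{\left(\frac{5 x^{3}}{2} - \frac{5 x^{2}}{3} + \frac{x}{2} \right)} - 369 x^{2} \cos{\left(\frac{5 x^{3}}{2} - \frac{5 x^{2}}{3} + \frac{x}{2} \right)} + 160 x \cos{\left(\frac{5 x^{3}}{2} - \frac{5 x^{2}}{3} + \frac{x}{2} \right)} + 18 x - 24 \cos{\left(\frac{5 x^{3}}{2} - \frac{5 x^{2}}{3} + \frac{x}{2} \right)}}{9 x^{2} + 24}, which equals G'(x).

G(x) = \log{\left(\frac{3 x^{2}}{2} + 4 \right)} - 2 \sin{\left(\frac{5 x^{3}}{2} - \frac{5 x^{2}}{3} + \frac{x}{2} \right)} - 1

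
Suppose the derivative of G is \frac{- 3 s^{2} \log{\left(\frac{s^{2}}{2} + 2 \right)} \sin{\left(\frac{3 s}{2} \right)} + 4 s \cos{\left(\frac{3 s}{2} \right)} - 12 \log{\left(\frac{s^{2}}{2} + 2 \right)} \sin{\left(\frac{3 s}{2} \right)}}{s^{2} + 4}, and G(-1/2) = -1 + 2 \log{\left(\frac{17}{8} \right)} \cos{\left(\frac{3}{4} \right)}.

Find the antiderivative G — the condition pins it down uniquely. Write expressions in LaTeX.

G(s) = 2 \log{\left(\frac{s^{2}}{2} + 2 \right)} \cos{\left(\frac{3 s}{2} \right)} - 1

G'(s) has the shape u'v + uv' for u = 2 \cos{\left(\frac{3 s}{2} \right)} and v = \log{\left(\frac{s^{2}}{2} + 2 \right)} — it is the derivative of the product u*v.
A general antiderivative is 2 \log{\left(\frac{s^{2}}{2} + 2 \right)} \cos{\left(\frac{3 s}{2} \right)} + C.
The condition gives C = -1 + 2 \log{\left(\frac{17}{8} \right)} \cos{\left(\frac{3}{4} \right)} - (2 \log{\left(\frac{17}{8} \right)} \cos{\left(\frac{3}{4} \right)}) = -1.
So G(s) = 2 \log{\left(\frac{s^{2}}{2} + 2 \right)} \cos{\left(\frac{3 s}{2} \right)} - 1.
Check: d/ds[2 \log{\left(\frac{s^{2}}{2} + 2 \right)} \cos{\left(\frac{3 s}{2} \right)} - 1] = \frac{- 3 s^{2} \log{\left(\frac{s^{2}}{2} + 2 \right)} \sin{\left(\frac{3 s}{2} \right)} + 4 s \cos{\left(\frac{3 s}{2} \right)} - 12 \log{\left(\frac{s^{2}}{2} + 2 \right)} \sin{\left(\frac{3 s}{2} \right)}}{s^{2} + 4} = G'(s).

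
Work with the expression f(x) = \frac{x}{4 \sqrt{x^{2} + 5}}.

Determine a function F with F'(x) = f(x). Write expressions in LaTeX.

An antiderivative is F(x) = \frac{\sqrt{x^{2} + 5}}{4}.

The substitution u = x^{2} + 5 works: f is exactly (dF/du)*(du/dx) for that inner function.
Check: d/dx[\frac{\sqrt{x^{2} + 5}}{4}] = \frac{x}{4 \sqrt{x^{2} + 5}} = f(x).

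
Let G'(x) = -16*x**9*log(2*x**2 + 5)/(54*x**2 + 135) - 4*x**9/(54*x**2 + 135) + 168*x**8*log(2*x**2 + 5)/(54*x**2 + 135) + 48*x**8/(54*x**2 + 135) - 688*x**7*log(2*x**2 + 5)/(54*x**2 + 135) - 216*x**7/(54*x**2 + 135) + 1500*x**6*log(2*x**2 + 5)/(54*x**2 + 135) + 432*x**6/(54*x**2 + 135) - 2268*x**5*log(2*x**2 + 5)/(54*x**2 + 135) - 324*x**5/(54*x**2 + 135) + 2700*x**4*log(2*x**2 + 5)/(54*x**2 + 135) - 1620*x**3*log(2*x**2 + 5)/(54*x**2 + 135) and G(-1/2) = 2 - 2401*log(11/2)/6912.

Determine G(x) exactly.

Recognize the product-rule pattern: G'(x) = u'v + uv' with u = -3*(x**2/3 - x)**4, v = log(2*x**2 + 5), so integration by parts undoes it.
A general antiderivative is -3*(x**2/3 - x)**4*log(2*x**2 + 5) + C.
The condition gives C = 2 - 2401*log(11/2)/6912 - (-2401*log(11/2)/6912) = 2.
So G(x) = -x**8*log(2*x**2 + 5)/27 + 4*x**7*log(2*x**2 + 5)/9 - 2*x**6*log(2*x**2 + 5) + 4*x**5*log(2*x**2 + 5) - 3*x**4*log(2*x**2 + 5) + 2.
Check: d/dx[-x**8*log(2*x**2 + 5)/27 + 4*x**7*log(2*x**2 + 5)/9 - 2*x**6*log(2*x**2 + 5) + 4*x**5*log(2*x**2 + 5) - 3*x**4*log(2*x**2 + 5) + 2] = (-16*x**9*log(2*x**2 + 5) - 4*x**9 + 168*x**8*log(2*x**2 + 5) + 48*x**8 - 688*x**7*log(2*x**2 + 5) - 216*x**7 + 1500*x**6*log(2*x**2 + 5) + 432*x**6 - 2268*x**5*log(2*x**2 + 5) - 324*x**5 + 2700*x**4*log(2*x**2 + 5) - 1620*x**3*log(2*x**2 + 5))/(54*x**2 + 135), which equals G'(x).

G(x) = -x**8*log(2*x**2 + 5)/27 + 4*x**7*log(2*x**2 + 5)/9 - 2*x**6*log(2*x**2 + 5) + 4*x**5*log(2*x**2 + 5) - 3*x**4*log(2*x**2 + 5) + 2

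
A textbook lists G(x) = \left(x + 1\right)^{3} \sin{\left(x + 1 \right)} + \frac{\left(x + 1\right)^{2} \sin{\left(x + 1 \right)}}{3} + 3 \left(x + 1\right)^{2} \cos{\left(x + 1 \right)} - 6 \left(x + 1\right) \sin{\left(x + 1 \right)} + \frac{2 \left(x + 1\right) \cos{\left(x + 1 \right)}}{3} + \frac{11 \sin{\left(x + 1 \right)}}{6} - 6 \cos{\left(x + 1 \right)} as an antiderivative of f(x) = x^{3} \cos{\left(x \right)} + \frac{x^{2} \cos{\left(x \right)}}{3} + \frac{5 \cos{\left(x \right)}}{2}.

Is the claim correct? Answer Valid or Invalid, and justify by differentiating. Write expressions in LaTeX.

d/dx[G] = x^{3} \cos{\left(x + 1 \right)} + \frac{10 x^{2} \cos{\left(x + 1 \right)}}{3} + \frac{11 x \cos{\left(x + 1 \right)}}{3} + \frac{23 \cos{\left(x + 1 \right)}}{6}
d/dx[G] - f(x) = - x^{3} \cos{\left(x \right)} + x^{3} \cos{\left(x + 1 \right)} - \frac{x^{2} \cos{\left(x \right)}}{3} + \frac{10 x^{2} \cos{\left(x + 1 \right)}}{3} + \frac{11 x \cos{\left(x + 1 \right)}}{3} - \frac{5 \cos{\left(x \right)}}{2} + \frac{23 \cos{\left(x + 1 \right)}}{6} != 0.

Invalid: d/dx[G] - f = - x^{3} \cos{\left(x \right)} + x^{3} \cos{\left(x + 1 \right)} - \frac{x^{2} \cos{\left(x \right)}}{3} + \frac{10 x^{2} \cos{\left(x + 1 \right)}}{3} + \frac{11 x \cos{\left(x + 1 \right)}}{3} - \frac{5 \cos{\left(x \right)}}{2} + \frac{23 \cos{\left(x + 1 \right)}}{6}, which is not 0.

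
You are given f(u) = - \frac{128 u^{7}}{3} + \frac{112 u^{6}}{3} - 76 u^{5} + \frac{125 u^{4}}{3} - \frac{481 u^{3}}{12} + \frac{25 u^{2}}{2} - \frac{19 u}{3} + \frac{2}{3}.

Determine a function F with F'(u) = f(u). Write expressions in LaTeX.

f matches the chain-rule pattern g'(h)*h' with inner function h(u) = 2 u^{2} - \frac{u}{2} + 1; substituting w = h(u) collapses the integral.
Check: d/du[- \frac{16 u^{8}}{3} + \frac{16 u^{7}}{3} - \frac{38 u^{6}}{3} + \frac{25 u^{5}}{3} - \frac{481 u^{4}}{48} + \frac{25 u^{3}}{6} - \frac{19 u^{2}}{6} + \frac{2 u}{3}] = - \frac{128 u^{7}}{3} + \frac{112 u^{6}}{3} - 76 u^{5} + \frac{125 u^{4}}{3} - \frac{481 u^{3}}{12} + \frac{25 u^{2}}{2} - \frac{19 u}{3} + \frac{2}{3} = f(u).

An antiderivative is F(u) = - \frac{16 u^{8}}{3} + \frac{16 u^{7}}{3} - \frac{38 u^{6}}{3} + \frac{25 u^{5}}{3} - \frac{481 u^{4}}{48} + \frac{25 u^{3}}{6} - \frac{19 u^{2}}{6} + \frac{2 u}{3}.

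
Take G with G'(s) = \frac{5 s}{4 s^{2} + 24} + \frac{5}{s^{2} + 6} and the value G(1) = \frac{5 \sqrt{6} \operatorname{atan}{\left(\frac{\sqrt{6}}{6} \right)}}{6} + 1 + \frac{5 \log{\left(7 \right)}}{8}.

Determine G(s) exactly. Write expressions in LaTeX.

Integrate term by term and add the pieces.
A general antiderivative is \frac{5 \log{\left(s^{2} + 6 \right)}}{8} + \frac{5 \sqrt{6} \operatorname{atan}{\left(\frac{\sqrt{6} s}{6} \right)}}{6} + C.
The condition gives C = \frac{5 \sqrt{6} \operatorname{atan}{\left(\frac{\sqrt{6}}{6} \right)}}{6} + 1 + \frac{5 \log{\left(7 \right)}}{8} - (\frac{5 \sqrt{6} \operatorname{atan}{\left(\frac{\sqrt{6}}{6} \right)}}{6} + \frac{5 \log{\left(7 \right)}}{8}) = 1.
So G(s) = \frac{15 \log{\left(s^{2} + 6 \right)} + 20 \sqrt{6} \operatorname{atan}{\left(\frac{\sqrt{6} s}{6} \right)} + 24}{24}.
Check: d/ds[\frac{15 \log{\left(s^{2} + 6 \right)} + 20 \sqrt{6} \operatorname{atan}{\left(\frac{\sqrt{6} s}{6} \right)} + 24}{24}] = \frac{5 s + 20}{4 s^{2} + 24}, which equals G'(s).

G(s) = \frac{15 \log{\left(s^{2} + 6 \right)} + 20 \sqrt{6} \operatorname{atan}{\left(\frac{\sqrt{6} s}{6} \right)} + 24}{24}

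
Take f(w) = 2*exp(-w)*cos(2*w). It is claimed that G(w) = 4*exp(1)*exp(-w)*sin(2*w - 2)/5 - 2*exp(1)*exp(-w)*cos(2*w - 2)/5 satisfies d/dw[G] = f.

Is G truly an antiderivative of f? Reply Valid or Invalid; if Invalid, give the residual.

Invalid: d/dw[G] - f = exp(1)*(-2*exp(-1)*cos(2*w) + 2*cos(2*w - 2))*exp(-w), which is not 0.

d/dw[G] = 2*exp(1)*exp(-w)*cos(2*w - 2)
d/dw[G] - f(w) = exp(1)*(-2*exp(-1)*cos(2*w) + 2*cos(2*w - 2))*exp(-w) != 0.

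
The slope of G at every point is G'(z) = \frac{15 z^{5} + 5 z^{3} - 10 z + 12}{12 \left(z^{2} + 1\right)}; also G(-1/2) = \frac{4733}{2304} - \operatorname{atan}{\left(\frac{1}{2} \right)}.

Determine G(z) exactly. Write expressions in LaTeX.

Any candidate G(z) must reproduce the stated G'(z) exactly.
A general antiderivative is \frac{5 \left(\frac{z^{2}}{2} - \frac{1}{3}\right)^{2}}{4} + \operatorname{atan}{\left(z \right)} + C.
The condition gives C = \frac{4733}{2304} - \operatorname{atan}{\left(\frac{1}{2} \right)} - (\frac{125}{2304} - \operatorname{atan}{\left(\frac{1}{2} \right)}) = 2.
So G(z) = \frac{5 z^{4}}{16} - \frac{5 z^{2}}{12} + \operatorname{atan}{\left(z \right)} + \frac{77}{36}.
Check: d/dz[\frac{5 z^{4}}{16} - \frac{5 z^{2}}{12} + \operatorname{atan}{\left(z \right)} + \frac{77}{36}] = \frac{15 z^{5} + 5 z^{3} - 10 z + 12}{12 z^{2} + 12}, which equals G'(z).

G(z) = \frac{5 z^{4}}{16} - \frac{5 z^{2}}{12} + \operatorname{atan}{\left(z \right)} + \frac{77}{36}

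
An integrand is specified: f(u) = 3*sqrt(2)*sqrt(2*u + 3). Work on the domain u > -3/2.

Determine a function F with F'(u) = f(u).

An antiderivative is F(u) = sqrt(2)*(4*u*sqrt(2*u + 3) + 6*sqrt(2*u + 3))/2.

A candidate is checked by its d/du: the result must match f(u).
Check: d/du[sqrt(2)*(4*u*sqrt(2*u + 3) + 6*sqrt(2*u + 3))/2] = (6*sqrt(2)*u + 9*sqrt(2))/sqrt(2*u + 3), which equals f(u).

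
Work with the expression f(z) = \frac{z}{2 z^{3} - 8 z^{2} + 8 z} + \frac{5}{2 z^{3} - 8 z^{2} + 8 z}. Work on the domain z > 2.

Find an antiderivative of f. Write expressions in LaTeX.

An antiderivative is F(z) = - \frac{- 5 z \log{\left(z \right)} + 5 z \log{\left(z - 2 \right)} + 10 \log{\left(z \right)} - 10 \log{\left(z - 2 \right)} + 14}{8 \left(z - 2\right)}.

Factor the denominator (2 z \left(z - 2\right)^{2}) and decompose: f = - \frac{5}{8 \left(z - 2\right)} + \frac{7}{4 \left(z - 2\right)^{2}} + \frac{5}{8 z}; each piece integrates to a log, atan, or power term.
Check: d/dz[- \frac{- 5 z \log{\left(z \right)} + 5 z \log{\left(z - 2 \right)} + 10 \log{\left(z \right)} - 10 \log{\left(z - 2 \right)} + 14}{8 \left(z - 2\right)}] = \frac{z + 5}{2 z^{3} - 8 z^{2} + 8 z}, which equals f(z).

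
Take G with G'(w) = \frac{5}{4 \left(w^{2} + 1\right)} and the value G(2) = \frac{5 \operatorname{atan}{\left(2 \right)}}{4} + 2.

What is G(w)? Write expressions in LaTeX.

A candidate passes only if d/dw[G] lands on the given G'(w) exactly.
A general antiderivative is \frac{5 \operatorname{atan}{\left(w \right)}}{4} + C.
The condition gives C = \frac{5 \operatorname{atan}{\left(2 \right)}}{4} + 2 - (\frac{5 \operatorname{atan}{\left(2 \right)}}{4}) = 2.
So G(w) = \frac{5 \operatorname{atan}{\left(w \right)}}{4} + 2.
Check: d/dw[\frac{5 \operatorname{atan}{\left(w \right)}}{4} + 2] = \frac{5}{4 w^{2} + 4}, which equals G'(w).

G(w) = \frac{5 \operatorname{atan}{\left(w \right)}}{4} + 2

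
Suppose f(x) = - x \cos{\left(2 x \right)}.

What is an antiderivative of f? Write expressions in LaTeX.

An antiderivative is F(x) = - \frac{x \sin{\left(2 x \right)}}{2} - \frac{\cos{\left(2 x \right)}}{4}.

Recover f(x) by differentiating a candidate F(x); any mismatch rules it out.
Check: d/dx[- \frac{x \sin{\left(2 x \right)}}{2} - \frac{\cos{\left(2 x \right)}}{4}] = - x \cos{\left(2 x \right)} = f(x).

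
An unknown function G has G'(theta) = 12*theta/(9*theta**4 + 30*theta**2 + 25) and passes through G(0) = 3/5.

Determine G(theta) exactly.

The substitution u = 3*theta**2/2 + 5/2 works: G'(theta) is exactly (dG/du)*(du/dtheta) for that inner function.
A general antiderivative is -1/(3*theta**2/2 + 5/2) + C.
The condition gives C = 3/5 - (-2/5) = 1.
So G(theta) = 3*(theta**2 + 1)/(3*theta**2 + 5).
Check: d/dtheta[3*(theta**2 + 1)/(3*theta**2 + 5)] = 12*theta/(9*theta**4 + 30*theta**2 + 25) = G'(theta).

G(theta) = 3*(theta**2 + 1)/(3*theta**2 + 5)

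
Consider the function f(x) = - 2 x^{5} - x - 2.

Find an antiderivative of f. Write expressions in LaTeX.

Integrate term by term and add the pieces.
Check: d/dx[\frac{x \left(- 2 x^{5} - 3 x - 12\right)}{6}] = - 2 x^{5} - x - 2 = f(x).

An antiderivative is F(x) = \frac{x \left(- 2 x^{5} - 3 x - 12\right)}{6}.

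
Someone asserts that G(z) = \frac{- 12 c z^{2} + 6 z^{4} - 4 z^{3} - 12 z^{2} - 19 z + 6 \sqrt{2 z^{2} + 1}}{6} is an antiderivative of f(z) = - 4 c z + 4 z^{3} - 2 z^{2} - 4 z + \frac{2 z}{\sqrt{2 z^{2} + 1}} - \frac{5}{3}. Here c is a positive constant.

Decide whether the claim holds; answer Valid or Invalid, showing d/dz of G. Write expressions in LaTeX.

Invalid: d/dz[G] - f = - \frac{3}{2}, which is not 0.

d/dz[G] = \frac{- 24 c z \sqrt{2 z^{2} + 1} + 24 z^{3} \sqrt{2 z^{2} + 1} - 12 z^{2} \sqrt{2 z^{2} + 1} - 24 z \sqrt{2 z^{2} + 1} + 12 z - 19 \sqrt{2 z^{2} + 1}}{6 \sqrt{2 z^{2} + 1}}
d/dz[G] - f(z) = - \frac{3}{2} != 0.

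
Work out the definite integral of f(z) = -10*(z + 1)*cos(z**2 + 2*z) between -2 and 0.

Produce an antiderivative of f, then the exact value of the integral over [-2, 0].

Antiderivative: F(z) = -5*sin(z**2 + 2*z); value = 0

The substitution u = z**2 + 2*z works: f is exactly (dF/du)*(du/dz) for that inner function.
F(z) = -5*sin(z**2 + 2*z) is an antiderivative of f.
Check: d/dz[-5*sin(z**2 + 2*z)] = -10*z*cos(z**2 + 2*z) - 10*cos(z**2 + 2*z), which equals f(z).
F(0) = 0; F(-2) = 0.
Integral = F(0) - F(-2) = 0.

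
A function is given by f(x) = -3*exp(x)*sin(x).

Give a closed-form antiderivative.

Recover f(x) by differentiating a candidate F(x); any mismatch rules it out.
Check: d/dx[3*(-sin(x) + cos(x))*exp(x)/2] = -3*exp(x)*sin(x) = f(x).

An antiderivative is F(x) = 3*(-sin(x) + cos(x))*exp(x)/2.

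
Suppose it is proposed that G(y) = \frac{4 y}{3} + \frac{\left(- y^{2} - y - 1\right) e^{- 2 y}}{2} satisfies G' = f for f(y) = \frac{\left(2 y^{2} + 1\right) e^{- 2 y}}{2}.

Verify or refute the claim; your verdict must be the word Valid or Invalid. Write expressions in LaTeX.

Invalid: d/dy[G] - f = \frac{4}{3}, which is not 0.

d/dy[G] = \frac{\left(6 y^{2} + 8 e^{2 y} + 3\right) e^{- 2 y}}{6}
d/dy[G] - f(y) = \frac{4}{3} != 0.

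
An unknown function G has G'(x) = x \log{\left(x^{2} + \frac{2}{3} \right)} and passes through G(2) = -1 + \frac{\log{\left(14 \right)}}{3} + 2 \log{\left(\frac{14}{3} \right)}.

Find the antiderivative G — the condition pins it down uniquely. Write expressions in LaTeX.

G(x) = \frac{x^{2} \log{\left(x^{2} + \frac{2}{3} \right)}}{2} - \frac{x^{2}}{2} + \frac{\log{\left(3 x^{2} + 2 \right)}}{3} + 1

A candidate passes only if d/dx[G] lands on the given G'(x) exactly.
A general antiderivative is \frac{x^{2} \log{\left(x^{2} + \frac{2}{3} \right)}}{2} - \frac{x^{2}}{2} + \frac{\log{\left(3 x^{2} + 2 \right)}}{3} + C.
The condition gives C = -1 + \frac{\log{\left(14 \right)}}{3} + 2 \log{\left(\frac{14}{3} \right)} - (-2 + \frac{\log{\left(14 \right)}}{3} + 2 \log{\left(\frac{14}{3} \right)}) = 1.
So G(x) = \frac{x^{2} \log{\left(x^{2} + \frac{2}{3} \right)}}{2} - \frac{x^{2}}{2} + \frac{\log{\left(3 x^{2} + 2 \right)}}{3} + 1.
Check: d/dx[\frac{x^{2} \log{\left(x^{2} + \frac{2}{3} \right)}}{2} - \frac{x^{2}}{2} + \frac{\log{\left(3 x^{2} + 2 \right)}}{3} + 1] = x \log{\left(x^{2} + \frac{2}{3} \right)} = G'(x).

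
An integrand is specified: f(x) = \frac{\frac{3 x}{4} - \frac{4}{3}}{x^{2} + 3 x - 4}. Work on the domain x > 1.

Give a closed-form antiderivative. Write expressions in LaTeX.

Factor the denominator (12 \left(x - 1\right) \left(x + 4\right)) and decompose: f = \frac{13}{15 \left(x + 4\right)} - \frac{7}{60 \left(x - 1\right)}; each piece integrates to a log, atan, or power term.
Check: d/dx[\frac{- 7 \log{\left(x - 1 \right)} + 52 \log{\left(x + 4 \right)}}{60}] = \frac{9 x - 16}{12 x^{2} + 36 x - 48}, which equals f(x).

An antiderivative is F(x) = \frac{- 7 \log{\left(x - 1 \right)} + 52 \log{\left(x + 4 \right)}}{60}.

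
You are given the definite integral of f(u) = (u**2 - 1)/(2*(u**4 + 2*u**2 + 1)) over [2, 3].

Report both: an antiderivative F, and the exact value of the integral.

Antiderivative: F(u) = -u/(2*u**2 + 2); value = 1/20

Recognize the product-rule pattern: f = v'r + vr' with v = -u/2, r = 1/(u**2 + 1), so integration by parts undoes it.
F(u) = -u/(2*u**2 + 2) is an antiderivative of f.
Check: d/du[-u/(2*u**2 + 2)] = (u**2 - 1)/(2*u**4 + 4*u**2 + 2), which equals f(u).
F(3) = -3/20; F(2) = -1/5.
Integral = F(3) - F(2) = 1/20.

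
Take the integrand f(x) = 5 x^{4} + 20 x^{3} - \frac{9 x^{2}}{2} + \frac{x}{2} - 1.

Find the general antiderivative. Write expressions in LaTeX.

The integrand splits into summands that can be handled one at a time.
Check: d/dx[x^{5} + 5 x^{4} - \frac{3 x^{3}}{2} + \frac{x^{2}}{4} - x] = 5 x^{4} + 20 x^{3} - \frac{9 x^{2}}{2} + \frac{x}{2} - 1 = f(x).

F(x) = x^{5} + 5 x^{4} - \frac{3 x^{3}}{2} + \frac{x^{2}}{4} - x + C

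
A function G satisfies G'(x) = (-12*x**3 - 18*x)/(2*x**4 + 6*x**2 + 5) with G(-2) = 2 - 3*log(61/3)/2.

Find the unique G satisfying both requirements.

G(x) = 2 - 3*log(2*x**4/3 + 2*x**2 + 5/3)/2

The substitution u = 2*x**4/3 + 2*x**2 + 5/3 works: G'(x) is exactly (dG/du)*(du/dx) for that inner function.
A general antiderivative is -3*log(2*x**4/3 + 2*x**2 + 5/3)/2 + C.
The condition gives C = 2 - 3*log(61/3)/2 - (-3*log(61/3)/2) = 2.
So G(x) = 2 - 3*log(2*x**4/3 + 2*x**2 + 5/3)/2.
Check: d/dx[2 - 3*log(2*x**4/3 + 2*x**2 + 5/3)/2] = (-12*x**3 - 18*x)/(2*x**4 + 6*x**2 + 5) = G'(x).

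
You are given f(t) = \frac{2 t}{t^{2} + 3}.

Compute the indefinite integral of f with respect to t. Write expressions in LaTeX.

F(t) = \log{\left(2 t^{2} + 6 \right)} + C

The substitution u = 2 t^{2} + 6 works: f is exactly (dF/du)*(du/dt) for that inner function.
Check: d/dt[\log{\left(2 t^{2} + 6 \right)}] = \frac{2 t}{t^{2} + 3} = f(t).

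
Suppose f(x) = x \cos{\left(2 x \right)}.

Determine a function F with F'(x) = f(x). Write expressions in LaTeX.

Since d/dx undoes antidifferentiation here, F'(x) = f(x) is required of F(x).
Check: d/dx[\frac{2 x \sin{\left(2 x \right)} + \cos{\left(2 x \right)}}{4}] = x \cos{\left(2 x \right)} = f(x).

An antiderivative is F(x) = \frac{2 x \sin{\left(2 x \right)} + \cos{\left(2 x \right)}}{4}.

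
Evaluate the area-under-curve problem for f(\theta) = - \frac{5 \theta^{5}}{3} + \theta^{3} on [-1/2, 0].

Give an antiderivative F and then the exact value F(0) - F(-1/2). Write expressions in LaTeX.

Antiderivative: F(\theta) = - \frac{5 \theta^{6}}{18} + \frac{\theta^{4}}{4}; value = - \frac{13}{1152}

The integrand splits into summands that can be handled one at a time.
F(\theta) = - \frac{5 \theta^{6}}{18} + \frac{\theta^{4}}{4} is an antiderivative of f.
Check: d/d\theta[- \frac{5 \theta^{6}}{18} + \frac{\theta^{4}}{4}] = - \frac{5 \theta^{5}}{3} + \theta^{3} = f(\theta).
F(0) = 0; F(-1/2) = \frac{13}{1152}.
Integral = F(0) - F(-1/2) = - \frac{13}{1152}.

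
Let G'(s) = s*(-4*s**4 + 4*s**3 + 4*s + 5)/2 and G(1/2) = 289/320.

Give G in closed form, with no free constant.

G(s) = -s**6/3 + 2*s**5/5 + 2*s**3/3 + 5*s**2/4 + 1/2

Any candidate G(s) must reproduce the stated G'(s) exactly.
A general antiderivative is -s**6/3 + 2*s**5/5 + 2*s**3/3 + 5*s**2/4 + C.
The condition gives C = 289/320 - (129/320) = 1/2.
So G(s) = -s**6/3 + 2*s**5/5 + 2*s**3/3 + 5*s**2/4 + 1/2.
Check: d/ds[-s**6/3 + 2*s**5/5 + 2*s**3/3 + 5*s**2/4 + 1/2] = -2*s**5 + 2*s**4 + 2*s**2 + 5*s/2, which equals G'(s).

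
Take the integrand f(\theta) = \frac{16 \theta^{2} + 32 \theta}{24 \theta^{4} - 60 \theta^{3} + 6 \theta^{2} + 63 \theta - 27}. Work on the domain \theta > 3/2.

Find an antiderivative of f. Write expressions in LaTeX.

The denominator factors as 3 \left(\theta + 1\right) \left(2 \theta - 3\right)^{2} \left(2 \theta - 1\right); partial fractions split f into directly integrable pieces: \frac{10}{9 \left(2 \theta - 1\right)} - \frac{94}{75 \left(2 \theta - 3\right)} + \frac{28}{5 \left(2 \theta - 3\right)^{2}} + \frac{16}{225 \left(\theta + 1\right)}.
Check: d/d\theta[\frac{- 141 \left(2 \theta - 3\right) \log{\left(\theta - \frac{3}{2} \right)} + 125 \left(2 \theta - 3\right) \log{\left(\theta - \frac{1}{2} \right)} + 16 \left(2 \theta - 3\right) \log{\left(\theta + 1 \right)} - 630}{225 \left(2 \theta - 3\right)}] = \frac{16 \theta^{2} + 32 \theta}{24 \theta^{4} - 60 \theta^{3} + 6 \theta^{2} + 63 \theta - 27} = f(\theta).

An antiderivative is F(\theta) = \frac{- 141 \left(2 \theta - 3\right) \log{\left(\theta - \frac{3}{2} \right)} + 125 \left(2 \theta - 3\right) \log{\left(\theta - \frac{1}{2} \right)} + 16 \left(2 \theta - 3\right) \log{\left(\theta + 1 \right)} - 630}{225 \left(2 \theta - 3\right)}.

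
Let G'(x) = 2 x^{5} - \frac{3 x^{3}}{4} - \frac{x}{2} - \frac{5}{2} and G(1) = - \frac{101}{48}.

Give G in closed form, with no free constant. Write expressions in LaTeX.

Integrate term by term and add the pieces.
A general antiderivative is \frac{x^{6}}{3} - \frac{3 x^{4}}{16} - \frac{x^{2}}{4} - \frac{5 x}{2} + C.
The condition gives C = - \frac{101}{48} - (- \frac{125}{48}) = \frac{1}{2}.
So G(x) = \frac{x^{6}}{3} - \frac{3 x^{4}}{16} - \frac{x^{2}}{4} - \frac{5 x}{2} + \frac{1}{2}.
Check: d/dx[\frac{x^{6}}{3} - \frac{3 x^{4}}{16} - \frac{x^{2}}{4} - \frac{5 x}{2} + \frac{1}{2}] = 2 x^{5} - \frac{3 x^{3}}{4} - \frac{x}{2} - \frac{5}{2} = G'(x).

G(x) = \frac{x^{6}}{3} - \frac{3 x^{4}}{16} - \frac{x^{2}}{4} - \frac{5 x}{2} + \frac{1}{2}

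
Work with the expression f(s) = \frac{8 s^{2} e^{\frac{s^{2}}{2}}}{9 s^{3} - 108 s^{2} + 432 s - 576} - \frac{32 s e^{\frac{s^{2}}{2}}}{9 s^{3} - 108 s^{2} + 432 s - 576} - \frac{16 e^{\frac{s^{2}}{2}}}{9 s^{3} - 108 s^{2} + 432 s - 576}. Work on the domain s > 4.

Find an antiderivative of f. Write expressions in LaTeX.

An antiderivative is F(s) = \frac{8 e^{\frac{s^{2}}{2}}}{9 s^{2} - 72 s + 144}.

f has the shape u'v + uv' for u = \frac{8}{9 \left(s - 4\right)^{2}} and v = e^{\frac{s^{2}}{2}} — it is the derivative of the product u*v.
Check: d/ds[\frac{8 e^{\frac{s^{2}}{2}}}{9 s^{2} - 72 s + 144}] = \frac{8 s^{2} e^{\frac{s^{2}}{2}} - 32 s e^{\frac{s^{2}}{2}} - 16 e^{\frac{s^{2}}{2}}}{9 s^{3} - 108 s^{2} + 432 s - 576}, which equals f(s).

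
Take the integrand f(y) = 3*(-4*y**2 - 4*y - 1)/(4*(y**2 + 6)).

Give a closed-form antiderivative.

An antiderivative is F(y) = (-24*y - 12*log(y**2 + 6) + 23*sqrt(6)*atan(sqrt(6)*y/6))/8.

An antiderivative F(y) passes only if d/dy[F] lands on f(y) exactly.
Check: d/dy[(-24*y - 12*log(y**2 + 6) + 23*sqrt(6)*atan(sqrt(6)*y/6))/8] = (-12*y**2 - 12*y - 3)/(4*y**2 + 24), which equals f(y).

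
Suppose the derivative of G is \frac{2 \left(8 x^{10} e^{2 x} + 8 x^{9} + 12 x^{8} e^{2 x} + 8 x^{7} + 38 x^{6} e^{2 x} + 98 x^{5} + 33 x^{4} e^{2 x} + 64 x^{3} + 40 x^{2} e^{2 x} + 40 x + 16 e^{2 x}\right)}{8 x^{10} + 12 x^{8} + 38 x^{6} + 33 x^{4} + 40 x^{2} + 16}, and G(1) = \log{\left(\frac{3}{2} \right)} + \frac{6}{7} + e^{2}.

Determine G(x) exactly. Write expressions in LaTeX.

Since d/dx undoes antidifferentiation here, G(x) must give back the stated G'(x).
A general antiderivative is e^{2 x} + \log{\left(x^{2} + \frac{1}{2} \right)} - \frac{4}{x^{4} + \frac{x^{2}}{2} + 2} + C.
The condition gives C = \log{\left(\frac{3}{2} \right)} + \frac{6}{7} + e^{2} - (- \frac{8}{7} + \log{\left(\frac{3}{2} \right)} + e^{2}) = 2.
So G(x) = \frac{2 x^{4} e^{2 x} + 2 x^{4} \log{\left(x^{2} + \frac{1}{2} \right)} + 4 x^{4} + x^{2} e^{2 x} + x^{2} \log{\left(x^{2} + \frac{1}{2} \right)} + 2 x^{2} + 4 e^{2 x} + 4 \log{\left(x^{2} + \frac{1}{2} \right)}}{2 x^{4} + x^{2} + 4}.
Check: d/dx[\frac{2 x^{4} e^{2 x} + 2 x^{4} \log{\left(x^{2} + \frac{1}{2} \right)} + 4 x^{4} + x^{2} e^{2 x} + x^{2} \log{\left(x^{2} + \frac{1}{2} \right)} + 2 x^{2} + 4 e^{2 x} + 4 \log{\left(x^{2} + \frac{1}{2} \right)}}{2 x^{4} + x^{2} + 4}] = \frac{16 x^{10} e^{2 x} + 16 x^{9} + 24 x^{8} e^{2 x} + 16 x^{7} + 76 x^{6} e^{2 x} + 196 x^{5} + 66 x^{4} e^{2 x} + 128 x^{3} + 80 x^{2} e^{2 x} + 80 x + 32 e^{2 x}}{8 x^{10} + 12 x^{8} + 38 x^{6} + 33 x^{4} + 40 x^{2} + 16}, which equals G'(x).

G(x) = \frac{2 x^{4} e^{2 x} + 2 x^{4} \log{\left(x^{2} + \frac{1}{2} \right)} + 4 x^{4} + x^{2} e^{2 x} + x^{2} \log{\left(x^{2} + \frac{1}{2} \right)} + 2 x^{2} + 4 e^{2 x} + 4 \log{\left(x^{2} + \frac{1}{2} \right)}}{2 x^{4} + x^{2} + 4}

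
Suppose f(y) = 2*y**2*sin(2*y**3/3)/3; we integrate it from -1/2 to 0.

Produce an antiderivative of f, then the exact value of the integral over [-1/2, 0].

Antiderivative: F(y) = -cos(2*y**3/3)/3; value = -1/3 + cos(1/12)/3

f matches the chain-rule pattern g'(h)*h' with inner function h(y) = 2*y**3/3; substituting u = h(y) collapses the integral.
F(y) = -cos(2*y**3/3)/3 is an antiderivative of f.
Check: d/dy[-cos(2*y**3/3)/3] = 2*y**2*sin(2*y**3/3)/3 = f(y).
F(0) = -1/3; F(-1/2) = -cos(1/12)/3.
Integral = F(0) - F(-1/2) = -1/3 + cos(1/12)/3.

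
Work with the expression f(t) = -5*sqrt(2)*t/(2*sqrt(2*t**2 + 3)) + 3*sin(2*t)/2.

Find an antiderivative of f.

Integrate term by term and add the pieces.
Check: d/dt[-(5*sqrt(2)*sqrt(2*t**2 + 3) + 3*cos(2*t))/4] = (-5*sqrt(2)*t + 3*sqrt(2*t**2 + 3)*sin(2*t))/(2*sqrt(2*t**2 + 3)), which equals f(t).

An antiderivative is F(t) = -(5*sqrt(2)*sqrt(2*t**2 + 3) + 3*cos(2*t))/4.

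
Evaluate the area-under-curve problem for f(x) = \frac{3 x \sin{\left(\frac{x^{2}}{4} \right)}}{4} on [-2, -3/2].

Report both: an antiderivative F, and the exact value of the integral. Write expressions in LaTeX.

Antiderivative: F(x) = - \frac{3 \cos{\left(\frac{x^{2}}{4} \right)}}{2}; value = - \frac{3 \cos{\left(\frac{9}{16} \right)}}{2} + \frac{3 \cos{\left(1 \right)}}{2}

The substitution u = \frac{x^{2}}{4} works: f is exactly (dF/du)*(du/dx) for that inner function.
F(x) = - \frac{3 \cos{\left(\frac{x^{2}}{4} \right)}}{2} is an antiderivative of f.
Check: d/dx[- \frac{3 \cos{\left(\frac{x^{2}}{4} \right)}}{2}] = \frac{3 x \sin{\left(\frac{x^{2}}{4} \right)}}{4} = f(x).
F(-3/2) = - \frac{3 \cos{\left(\frac{9}{16} \right)}}{2}; F(-2) = - \frac{3 \cos{\left(1 \right)}}{2}.
Integral = F(-3/2) - F(-2) = - \frac{3 \cos{\left(\frac{9}{16} \right)}}{2} + \frac{3 \cos{\left(1 \right)}}{2}.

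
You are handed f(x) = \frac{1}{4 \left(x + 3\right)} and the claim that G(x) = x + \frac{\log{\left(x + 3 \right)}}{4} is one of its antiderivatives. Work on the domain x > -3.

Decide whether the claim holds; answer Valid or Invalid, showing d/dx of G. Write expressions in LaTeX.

d/dx[G] = \frac{4 x + 13}{4 x + 12}
d/dx[G] - f(x) = 1 != 0.

Invalid: d/dx[G] - f = 1, which is not 0.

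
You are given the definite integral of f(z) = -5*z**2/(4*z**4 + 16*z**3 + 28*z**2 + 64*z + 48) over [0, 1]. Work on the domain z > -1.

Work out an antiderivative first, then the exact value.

Antiderivative: F(z) = -(13*log(z + 1) - 45*log(z + 3) + 16*log(z**2 + 4) + 4*atan(z/2))/104; value = -45*log(3)/104 - 2*log(5)/13 - log(2)/8 - atan(1/2)/26 + 61*log(4)/104

The denominator factors as 4*(z + 1)*(z + 3)*(z**2 + 4); partial fractions split f into directly integrable pieces: -(4*z + 1)/(13*(z**2 + 4)) + 45/(104*(z + 3)) - 1/(8*(z + 1)).
F(z) = -(13*log(z + 1) - 45*log(z + 3) + 16*log(z**2 + 4) + 4*atan(z/2))/104 is an antiderivative of f.
Check: d/dz[-(13*log(z + 1) - 45*log(z + 3) + 16*log(z**2 + 4) + 4*atan(z/2))/104] = -5*z**2/(4*z**4 + 16*z**3 + 28*z**2 + 64*z + 48) = f(z).
F(1) = -2*log(5)/13 - log(2)/8 - atan(1/2)/26 + 45*log(4)/104; F(0) = -2*log(4)/13 + 45*log(3)/104.
Integral = F(1) - F(0) = -45*log(3)/104 - 2*log(5)/13 - log(2)/8 - atan(1/2)/26 + 61*log(4)/104.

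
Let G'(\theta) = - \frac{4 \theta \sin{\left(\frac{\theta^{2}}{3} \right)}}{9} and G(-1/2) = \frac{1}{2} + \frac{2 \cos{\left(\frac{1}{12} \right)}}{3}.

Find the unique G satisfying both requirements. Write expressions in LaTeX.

G(\theta) = \frac{4 \cos{\left(\frac{\theta^{2}}{3} \right)} + 3}{6}

G'(\theta) matches the chain-rule pattern g'(h)*h' with inner function h(\theta) = \frac{\theta^{2}}{3}; substituting u = h(\theta) collapses the integral.
A general antiderivative is \frac{2 \cos{\left(\frac{\theta^{2}}{3} \right)}}{3} + C.
The condition gives C = \frac{1}{2} + \frac{2 \cos{\left(\frac{1}{12} \right)}}{3} - (\frac{2 \cos{\left(\frac{1}{12} \right)}}{3}) = \frac{1}{2}.
So G(\theta) = \frac{4 \cos{\left(\frac{\theta^{2}}{3} \right)} + 3}{6}.
Check: d/d\theta[\frac{4 \cos{\left(\frac{\theta^{2}}{3} \right)} + 3}{6}] = - \frac{4 \theta \sin{\left(\frac{\theta^{2}}{3} \right)}}{9} = G'(\theta).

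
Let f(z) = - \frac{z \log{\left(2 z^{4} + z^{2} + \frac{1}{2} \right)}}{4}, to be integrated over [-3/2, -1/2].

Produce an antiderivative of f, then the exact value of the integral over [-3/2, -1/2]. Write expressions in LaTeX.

Antiderivative: F(z) = - \frac{z^{2} \log{\left(2 z^{4} + z^{2} + \frac{1}{2} \right)}}{8} + \frac{z^{2}}{4} - \frac{\log{\left(z^{4} + \frac{z^{2}}{2} + \frac{1}{4} \right)}}{32} - \frac{\sqrt{3} \operatorname{atan}{\left(\frac{4 \sqrt{3} z^{2}}{3} + \frac{\sqrt{3}}{3} \right)}}{16}; value = - \frac{1}{2} - \frac{\sqrt{3} \operatorname{atan}{\left(\frac{2 \sqrt{3}}{3} \right)}}{16} - \frac{\log{\left(\frac{7}{8} \right)}}{32} - \frac{\log{\left(\frac{7}{16} \right)}}{32} + \frac{\log{\left(\frac{103}{16} \right)}}{32} + \frac{\sqrt{3} \operatorname{atan}{\left(\frac{10 \sqrt{3}}{3} \right)}}{16} + \frac{9 \log{\left(\frac{103}{8} \right)}}{32}

An antiderivative F(z) passes only if d/dz[F] lands on f(z) exactly.
F(z) = - \frac{z^{2} \log{\left(2 z^{4} + z^{2} + \frac{1}{2} \right)}}{8} + \frac{z^{2}}{4} - \frac{\log{\left(z^{4} + \frac{z^{2}}{2} + \frac{1}{4} \right)}}{32} - \frac{\sqrt{3} \operatorname{atan}{\left(\frac{4 \sqrt{3} z^{2}}{3} + \frac{\sqrt{3}}{3} \right)}}{16} is an antiderivative of f.
Check: d/dz[- \frac{z^{2} \log{\left(2 z^{4} + z^{2} + \frac{1}{2} \right)}}{8} + \frac{z^{2}}{4} - \frac{\log{\left(z^{4} + \frac{z^{2}}{2} + \frac{1}{4} \right)}}{32} - \frac{\sqrt{3} \operatorname{atan}{\left(\frac{4 \sqrt{3} z^{2}}{3} + \frac{\sqrt{3}}{3} \right)}}{16}] = - \frac{z \log{\left(2 z^{4} + z^{2} + \frac{1}{2} \right)}}{4} = f(z).
F(-1/2) = - \frac{\sqrt{3} \operatorname{atan}{\left(\frac{2 \sqrt{3}}{3} \right)}}{16} - \frac{\log{\left(\frac{7}{8} \right)}}{32} - \frac{\log{\left(\frac{7}{16} \right)}}{32} + \frac{1}{16}; F(-3/2) = - \frac{9 \log{\left(\frac{103}{8} \right)}}{32} - \frac{\sqrt{3} \operatorname{atan}{\left(\frac{10 \sqrt{3}}{3} \right)}}{16} - \frac{\log{\left(\frac{103}{16} \right)}}{32} + \frac{9}{16}.
Integral = F(-1/2) - F(-3/2) = - \frac{1}{2} - \frac{\sqrt{3} \operatorname{atan}{\left(\frac{2 \sqrt{3}}{3} \right)}}{16} - \frac{\log{\left(\frac{7}{8} \right)}}{32} - \frac{\log{\left(\frac{7}{16} \right)}}{32} + \frac{\log{\left(\frac{103}{16} \right)}}{32} + \frac{\sqrt{3} \operatorname{atan}{\left(\frac{10 \sqrt{3}}{3} \right)}}{16} + \frac{9 \log{\left(\frac{103}{8} \right)}}{32}.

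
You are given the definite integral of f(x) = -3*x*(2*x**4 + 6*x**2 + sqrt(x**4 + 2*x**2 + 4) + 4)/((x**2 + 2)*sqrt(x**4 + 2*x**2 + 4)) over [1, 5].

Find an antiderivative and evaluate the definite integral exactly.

Antiderivative: F(x) = -3*sqrt(x**4 + 2*x**2 + 4) - 3*log(x**2/2 + 1)/2; value = -3*sqrt(679) - 3*log(27/2)/2 + 3*log(3/2)/2 + 3*sqrt(7)

Differentiate the proposed F(x) back; it has to land on f(x) exactly.
F(x) = -3*sqrt(x**4 + 2*x**2 + 4) - 3*log(x**2/2 + 1)/2 is an antiderivative of f.
Check: d/dx[-3*sqrt(x**4 + 2*x**2 + 4) - 3*log(x**2/2 + 1)/2] = (-6*x**5 - 18*x**3 - 3*x*sqrt(x**4 + 2*x**2 + 4) - 12*x)/(x**2*sqrt(x**4 + 2*x**2 + 4) + 2*sqrt(x**4 + 2*x**2 + 4)), which equals f(x).
F(5) = -3*sqrt(679) - 3*log(27/2)/2; F(1) = -3*sqrt(7) - 3*log(3/2)/2.
Integral = F(5) - F(1) = -3*sqrt(679) - 3*log(27/2)/2 + 3*log(3/2)/2 + 3*sqrt(7).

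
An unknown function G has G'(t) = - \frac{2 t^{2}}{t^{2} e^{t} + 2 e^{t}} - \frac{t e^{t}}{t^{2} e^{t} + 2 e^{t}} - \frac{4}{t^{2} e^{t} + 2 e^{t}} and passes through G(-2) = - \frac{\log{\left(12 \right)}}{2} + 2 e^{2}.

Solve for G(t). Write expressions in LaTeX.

G(t) = - \frac{\log{\left(2 t^{2} + 4 \right)}}{2} + 2 e^{- t}

The integrand splits into summands that can be handled one at a time.
A general antiderivative is - \frac{\log{\left(2 t^{2} + 4 \right)}}{2} + 2 e^{- t} + C.
The condition gives C = - \frac{\log{\left(12 \right)}}{2} + 2 e^{2} - (- \frac{\log{\left(12 \right)}}{2} + 2 e^{2}) = 0.
So G(t) = - \frac{\log{\left(2 t^{2} + 4 \right)}}{2} + 2 e^{- t}.
Check: d/dt[- \frac{\log{\left(2 t^{2} + 4 \right)}}{2} + 2 e^{- t}] = \frac{- 2 t^{2} - t e^{t} - 4}{t^{2} e^{t} + 2 e^{t}}, which equals G'(t).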